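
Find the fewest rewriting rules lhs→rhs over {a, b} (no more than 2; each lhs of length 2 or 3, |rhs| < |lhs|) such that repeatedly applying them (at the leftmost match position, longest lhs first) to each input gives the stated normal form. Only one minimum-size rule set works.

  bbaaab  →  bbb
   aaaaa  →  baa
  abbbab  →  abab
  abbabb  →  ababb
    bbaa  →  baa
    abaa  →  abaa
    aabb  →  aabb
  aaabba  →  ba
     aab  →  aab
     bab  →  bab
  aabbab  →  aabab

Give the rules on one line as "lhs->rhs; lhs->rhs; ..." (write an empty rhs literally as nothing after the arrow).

  | bbaaab => baaab => bbb
  | aaaaa => baa
  | abbbab => abbab => abab
  | abbabb => ababb

aaa->b; bba->ba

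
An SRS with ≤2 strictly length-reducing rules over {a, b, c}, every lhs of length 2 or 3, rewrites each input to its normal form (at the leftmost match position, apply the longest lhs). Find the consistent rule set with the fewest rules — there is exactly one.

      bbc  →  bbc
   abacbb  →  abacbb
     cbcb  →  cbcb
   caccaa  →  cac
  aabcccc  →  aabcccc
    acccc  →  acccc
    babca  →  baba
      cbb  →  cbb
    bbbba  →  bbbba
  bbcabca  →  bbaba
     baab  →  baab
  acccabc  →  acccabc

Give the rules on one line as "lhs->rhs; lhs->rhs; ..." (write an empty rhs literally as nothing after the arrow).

bca->ba; caa->

  | bbc
  | abacbb
  | cbcb
  | caccaa => cac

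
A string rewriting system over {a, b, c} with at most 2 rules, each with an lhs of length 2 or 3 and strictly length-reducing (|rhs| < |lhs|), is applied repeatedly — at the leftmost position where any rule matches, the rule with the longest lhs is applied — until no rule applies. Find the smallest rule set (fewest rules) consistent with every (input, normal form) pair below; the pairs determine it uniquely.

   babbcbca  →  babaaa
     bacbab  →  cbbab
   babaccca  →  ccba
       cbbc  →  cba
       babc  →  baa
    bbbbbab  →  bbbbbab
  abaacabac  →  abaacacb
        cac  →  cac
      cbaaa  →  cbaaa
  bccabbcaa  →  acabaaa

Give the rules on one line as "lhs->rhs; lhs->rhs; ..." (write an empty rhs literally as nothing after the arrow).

  | babbcbca => bababca => babaaa
  | bacbab => cbbab
  | babaccca => bacbcca => cbbcca => cbaca => ccba
  | cbbc => cba

bac->cb; bc->a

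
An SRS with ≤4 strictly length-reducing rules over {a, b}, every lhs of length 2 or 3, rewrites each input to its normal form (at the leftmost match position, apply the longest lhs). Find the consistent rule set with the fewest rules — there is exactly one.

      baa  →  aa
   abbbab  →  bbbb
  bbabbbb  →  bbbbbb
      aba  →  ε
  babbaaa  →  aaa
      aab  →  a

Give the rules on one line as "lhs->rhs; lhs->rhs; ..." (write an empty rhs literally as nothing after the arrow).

  | baa => aa
  | abbbab => bbbab => bbbb
  | bbabbbb => bbbbbb
  | aba => ε

aab->a; ab->b; aba->; baa->aa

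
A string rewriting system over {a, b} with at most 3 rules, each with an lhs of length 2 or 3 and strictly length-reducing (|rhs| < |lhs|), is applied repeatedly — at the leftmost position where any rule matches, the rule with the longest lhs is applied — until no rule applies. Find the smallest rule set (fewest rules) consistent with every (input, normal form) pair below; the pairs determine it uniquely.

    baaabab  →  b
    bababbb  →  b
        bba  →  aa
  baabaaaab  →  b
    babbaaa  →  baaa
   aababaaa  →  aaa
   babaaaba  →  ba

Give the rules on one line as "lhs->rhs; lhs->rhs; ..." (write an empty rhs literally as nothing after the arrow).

ab->b; bab->; bb->a

  | baaabab => baabab => babab => ab => b
  | bababbb => abbb => bbb => ab => b
  | bba => aa
  | baabaaaab => babaaaab => aaaab => aaab => aab => ab => b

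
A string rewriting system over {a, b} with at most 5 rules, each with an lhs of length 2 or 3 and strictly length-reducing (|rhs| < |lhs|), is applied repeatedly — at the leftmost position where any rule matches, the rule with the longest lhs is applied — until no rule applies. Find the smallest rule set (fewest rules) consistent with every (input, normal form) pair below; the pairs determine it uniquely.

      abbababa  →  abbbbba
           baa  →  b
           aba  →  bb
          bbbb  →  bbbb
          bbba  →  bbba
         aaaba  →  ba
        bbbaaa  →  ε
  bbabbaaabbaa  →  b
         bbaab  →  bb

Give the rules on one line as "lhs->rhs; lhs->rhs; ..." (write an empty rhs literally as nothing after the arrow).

  | abbababa => abbbbba
  | baa => aa => b
  | aba => bb
  | bbbb

aa->b; aaa->; aba->bb; baa->aa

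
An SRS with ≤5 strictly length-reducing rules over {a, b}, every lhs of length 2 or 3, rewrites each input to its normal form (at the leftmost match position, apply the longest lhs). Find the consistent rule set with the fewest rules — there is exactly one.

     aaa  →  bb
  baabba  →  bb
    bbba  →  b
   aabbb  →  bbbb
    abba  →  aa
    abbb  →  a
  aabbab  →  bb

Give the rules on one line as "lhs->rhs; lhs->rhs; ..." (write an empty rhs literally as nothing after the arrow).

  | aaa => bb
  | baabba => bbbba => bb
  | bbba => b
  | aabbb => bbbb

aaa->bb; aab->bb; ab->a; bba->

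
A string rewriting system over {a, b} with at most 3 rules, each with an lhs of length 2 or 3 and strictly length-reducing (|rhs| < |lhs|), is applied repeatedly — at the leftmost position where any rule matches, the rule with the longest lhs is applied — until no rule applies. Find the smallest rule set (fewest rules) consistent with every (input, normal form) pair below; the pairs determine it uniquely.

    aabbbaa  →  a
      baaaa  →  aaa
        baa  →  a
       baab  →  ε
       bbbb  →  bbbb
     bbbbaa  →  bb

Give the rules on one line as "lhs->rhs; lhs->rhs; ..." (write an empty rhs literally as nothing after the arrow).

  | aabbbaa => abbaa => baa => a
  | baaaa => aaa
  | baa => a
  | baab => ab => ε

ab->; ba->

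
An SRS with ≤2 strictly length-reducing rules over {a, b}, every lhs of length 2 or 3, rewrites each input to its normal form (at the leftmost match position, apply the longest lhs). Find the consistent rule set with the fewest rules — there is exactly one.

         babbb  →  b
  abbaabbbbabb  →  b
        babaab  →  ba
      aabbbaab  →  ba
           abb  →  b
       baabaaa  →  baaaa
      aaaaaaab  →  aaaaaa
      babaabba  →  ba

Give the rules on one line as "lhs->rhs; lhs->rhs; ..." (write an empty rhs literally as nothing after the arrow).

ab->; bb->b

  | babbb => bbb => bb => b
  | abbaabbbbabb => baabbbbabb => babbbabb => bbbabb => bbabb => babb => bb => b
  | babaab => baab => ba
  | aabbbaab => abbaab => baab => ba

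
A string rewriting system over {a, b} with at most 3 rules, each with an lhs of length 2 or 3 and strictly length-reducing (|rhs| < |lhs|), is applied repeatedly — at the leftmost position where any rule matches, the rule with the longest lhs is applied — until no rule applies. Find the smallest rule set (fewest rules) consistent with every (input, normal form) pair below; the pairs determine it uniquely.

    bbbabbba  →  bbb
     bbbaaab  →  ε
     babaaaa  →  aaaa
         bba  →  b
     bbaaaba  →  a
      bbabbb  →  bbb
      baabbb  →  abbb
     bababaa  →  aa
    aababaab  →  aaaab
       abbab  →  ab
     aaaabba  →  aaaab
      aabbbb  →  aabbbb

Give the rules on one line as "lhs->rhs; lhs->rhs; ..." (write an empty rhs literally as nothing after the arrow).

ba->; bab->

  | bbbabbba => bbbba => bbb
  | bbbaaab => bbaab => bab => ε
  | babaaaa => aaaa
  | bba => b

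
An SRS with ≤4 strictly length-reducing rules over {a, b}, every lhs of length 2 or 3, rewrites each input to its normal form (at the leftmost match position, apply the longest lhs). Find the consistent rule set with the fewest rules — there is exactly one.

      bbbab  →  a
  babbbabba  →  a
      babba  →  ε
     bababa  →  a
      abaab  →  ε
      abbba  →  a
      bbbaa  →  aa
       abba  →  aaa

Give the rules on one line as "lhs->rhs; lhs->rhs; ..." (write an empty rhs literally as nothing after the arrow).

aab->ba; ba->; bab->; bb->a

  | bbbab => abab => a
  | babbbabba => bbabba => aabba => baba => a
  | babba => ba => ε
  | bababa => aba => a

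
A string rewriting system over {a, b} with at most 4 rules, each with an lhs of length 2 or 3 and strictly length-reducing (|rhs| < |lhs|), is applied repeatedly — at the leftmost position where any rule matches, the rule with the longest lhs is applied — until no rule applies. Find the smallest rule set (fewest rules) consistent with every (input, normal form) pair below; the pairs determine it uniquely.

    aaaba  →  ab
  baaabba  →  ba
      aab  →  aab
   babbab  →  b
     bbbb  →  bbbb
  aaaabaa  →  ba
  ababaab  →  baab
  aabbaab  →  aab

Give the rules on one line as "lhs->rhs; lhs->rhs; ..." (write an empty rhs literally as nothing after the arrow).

aaa->b; aba->; abb->ba; bba->ab

  | aaaba => bba => ab
  | baaabba => bbbba => bbab => abb => ba
  | aab
  | babbab => bbaab => abab => b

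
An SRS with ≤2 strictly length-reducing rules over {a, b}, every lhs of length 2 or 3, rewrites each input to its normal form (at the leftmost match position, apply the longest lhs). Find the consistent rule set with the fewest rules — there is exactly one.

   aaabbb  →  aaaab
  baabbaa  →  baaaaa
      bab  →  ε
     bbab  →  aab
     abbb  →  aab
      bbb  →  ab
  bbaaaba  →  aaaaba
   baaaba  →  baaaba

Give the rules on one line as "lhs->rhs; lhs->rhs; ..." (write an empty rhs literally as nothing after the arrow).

bab->; bb->a

  | aaabbb => aaaab
  | baabbaa => baaaaa
  | bab => ε
  | bbab => aab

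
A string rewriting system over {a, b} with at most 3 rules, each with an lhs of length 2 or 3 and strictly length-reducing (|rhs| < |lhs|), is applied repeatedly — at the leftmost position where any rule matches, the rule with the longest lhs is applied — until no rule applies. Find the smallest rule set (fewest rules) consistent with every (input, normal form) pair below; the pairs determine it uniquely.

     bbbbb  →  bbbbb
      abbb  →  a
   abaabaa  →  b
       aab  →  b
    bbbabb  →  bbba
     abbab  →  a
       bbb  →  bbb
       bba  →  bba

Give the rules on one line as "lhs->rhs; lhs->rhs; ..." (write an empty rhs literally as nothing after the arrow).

  | bbbbb
  | abbb => abb => ab => a
  | abaabaa => aabaa => baa => b
  | aab => b

aa->; ab->a; aba->a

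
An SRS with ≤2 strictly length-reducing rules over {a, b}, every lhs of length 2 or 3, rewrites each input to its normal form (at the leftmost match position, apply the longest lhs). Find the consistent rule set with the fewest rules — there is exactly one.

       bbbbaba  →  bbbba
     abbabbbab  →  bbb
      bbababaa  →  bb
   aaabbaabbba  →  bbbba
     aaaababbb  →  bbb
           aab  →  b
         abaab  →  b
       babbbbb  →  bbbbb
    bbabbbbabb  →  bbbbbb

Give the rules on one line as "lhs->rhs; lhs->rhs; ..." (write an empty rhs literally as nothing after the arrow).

aa->; ab->

  | bbbbaba => bbbba
  | abbabbbab => babbbab => bbbab => bbb
  | bbababaa => bbabaa => bbaa => bb
  | aaabbaabbba => abbaabbba => baabbba => bbbba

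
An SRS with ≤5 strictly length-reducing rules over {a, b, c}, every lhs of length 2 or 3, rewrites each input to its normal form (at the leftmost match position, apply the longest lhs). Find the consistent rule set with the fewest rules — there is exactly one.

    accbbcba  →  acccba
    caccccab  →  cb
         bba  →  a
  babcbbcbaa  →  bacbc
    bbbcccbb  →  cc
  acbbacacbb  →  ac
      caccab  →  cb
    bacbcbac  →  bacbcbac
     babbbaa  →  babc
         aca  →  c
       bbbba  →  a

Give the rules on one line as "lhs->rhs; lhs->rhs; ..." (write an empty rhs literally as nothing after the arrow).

aa->c; bb->; bcc->c; ca->a

  | accbbcba => acccba
  | caccccab => accccab => acccab => accab => acab => aab => cb
  | bba => a
  | babcbbcbaa => babccbaa => bacbaa => bacbc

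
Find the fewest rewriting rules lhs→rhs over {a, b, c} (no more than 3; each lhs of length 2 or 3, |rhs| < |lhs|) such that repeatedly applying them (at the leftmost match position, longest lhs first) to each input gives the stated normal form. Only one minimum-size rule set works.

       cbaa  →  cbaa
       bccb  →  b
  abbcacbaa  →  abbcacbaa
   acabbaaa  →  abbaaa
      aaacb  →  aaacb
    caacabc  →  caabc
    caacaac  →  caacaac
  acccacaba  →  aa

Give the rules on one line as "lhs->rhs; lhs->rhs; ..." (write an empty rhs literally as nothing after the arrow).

  | cbaa
  | bccb => b
  | abbcacbaa
  | acabbaaa => abbaaa

cab->b; ccb->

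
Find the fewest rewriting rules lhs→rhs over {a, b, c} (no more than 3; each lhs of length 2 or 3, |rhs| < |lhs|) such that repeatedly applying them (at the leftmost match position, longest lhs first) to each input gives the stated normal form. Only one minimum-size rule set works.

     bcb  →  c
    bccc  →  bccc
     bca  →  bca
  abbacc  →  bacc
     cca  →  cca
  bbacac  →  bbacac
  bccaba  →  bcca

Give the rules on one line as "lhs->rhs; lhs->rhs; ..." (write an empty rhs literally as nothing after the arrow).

ab->; bcb->c

  | bcb => c
  | bccc
  | bca
  | abbacc => bacc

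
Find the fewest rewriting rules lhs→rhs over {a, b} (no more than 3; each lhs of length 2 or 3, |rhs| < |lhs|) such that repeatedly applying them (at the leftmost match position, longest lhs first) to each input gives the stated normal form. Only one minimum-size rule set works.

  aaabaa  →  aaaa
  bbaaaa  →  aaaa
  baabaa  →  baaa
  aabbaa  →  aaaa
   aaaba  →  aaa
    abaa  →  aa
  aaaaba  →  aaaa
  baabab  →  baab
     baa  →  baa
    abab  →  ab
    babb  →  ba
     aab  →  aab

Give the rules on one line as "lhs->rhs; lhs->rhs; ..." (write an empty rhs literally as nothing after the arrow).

aba->a; bb->

  | aaabaa => aaaa
  | bbaaaa => aaaa
  | baabaa => baaa
  | aabbaa => aaaa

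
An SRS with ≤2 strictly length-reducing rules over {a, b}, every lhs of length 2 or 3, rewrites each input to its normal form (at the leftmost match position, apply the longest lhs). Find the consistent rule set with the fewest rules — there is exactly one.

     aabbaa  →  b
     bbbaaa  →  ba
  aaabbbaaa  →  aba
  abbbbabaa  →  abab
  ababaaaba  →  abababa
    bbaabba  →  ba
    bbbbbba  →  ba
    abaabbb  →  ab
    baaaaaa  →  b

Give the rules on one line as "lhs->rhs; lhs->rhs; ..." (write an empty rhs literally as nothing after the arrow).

  | aabbaa => bbaa => baa => b
  | bbbaaa => bbaaa => baaa => ba
  | aaabbbaaa => abbbaaa => abbaaa => abaaa => aba
  | abbbbabaa => abbbabaa => abbabaa => ababaa => abab

aa->; bb->b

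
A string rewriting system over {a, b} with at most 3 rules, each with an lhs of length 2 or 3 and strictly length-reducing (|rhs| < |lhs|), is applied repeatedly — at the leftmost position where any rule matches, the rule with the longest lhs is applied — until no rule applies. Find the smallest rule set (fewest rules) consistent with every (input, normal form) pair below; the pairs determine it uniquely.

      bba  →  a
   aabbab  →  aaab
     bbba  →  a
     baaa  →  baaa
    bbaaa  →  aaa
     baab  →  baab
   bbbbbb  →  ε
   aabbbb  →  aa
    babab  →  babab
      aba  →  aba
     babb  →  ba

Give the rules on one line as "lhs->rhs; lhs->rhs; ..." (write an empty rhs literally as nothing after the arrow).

  | bba => a
  | aabbab => aaab
  | bbba => bba => a
  | baaa

bb->; bbb->bb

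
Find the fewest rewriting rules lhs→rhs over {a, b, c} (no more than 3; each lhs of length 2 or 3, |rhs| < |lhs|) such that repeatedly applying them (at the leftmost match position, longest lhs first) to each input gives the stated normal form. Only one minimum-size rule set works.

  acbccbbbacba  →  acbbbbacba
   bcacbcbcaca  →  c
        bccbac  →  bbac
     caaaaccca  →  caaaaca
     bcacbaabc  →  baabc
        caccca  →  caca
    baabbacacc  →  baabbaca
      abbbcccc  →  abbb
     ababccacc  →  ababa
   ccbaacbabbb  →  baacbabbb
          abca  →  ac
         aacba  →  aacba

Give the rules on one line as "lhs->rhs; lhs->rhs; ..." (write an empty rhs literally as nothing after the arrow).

  | acbccbbbacba => acbbbbacba
  | bcacbcbcaca => ccbcbcaca => bcbcaca => bccca => bca => c
  | bccbac => bbac
  | caaaaccca => caaaaca

bca->c; cc->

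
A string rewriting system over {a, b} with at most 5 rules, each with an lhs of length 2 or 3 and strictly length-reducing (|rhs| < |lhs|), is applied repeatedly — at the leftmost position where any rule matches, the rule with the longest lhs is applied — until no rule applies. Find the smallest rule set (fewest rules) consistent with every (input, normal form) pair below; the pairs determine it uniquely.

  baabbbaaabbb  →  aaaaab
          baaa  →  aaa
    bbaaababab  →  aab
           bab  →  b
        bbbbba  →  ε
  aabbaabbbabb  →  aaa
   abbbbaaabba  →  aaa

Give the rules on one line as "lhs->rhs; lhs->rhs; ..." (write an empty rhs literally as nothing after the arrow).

  | baabbbaaabbb => aabbbaaabbb => aabaaabbb => aaaaabbb => aaaaab
  | baaa => aaa
  | bbaaababab => aababab => aabab => aab
  | bab => b

ba->; baa->aa; bb->; bba->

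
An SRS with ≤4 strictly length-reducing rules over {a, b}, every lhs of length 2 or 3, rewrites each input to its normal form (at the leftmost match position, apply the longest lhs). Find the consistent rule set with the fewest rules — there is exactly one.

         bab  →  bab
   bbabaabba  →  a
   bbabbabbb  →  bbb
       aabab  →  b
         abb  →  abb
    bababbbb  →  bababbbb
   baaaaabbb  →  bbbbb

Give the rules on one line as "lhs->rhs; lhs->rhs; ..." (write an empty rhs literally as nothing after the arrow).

aab->bb; baa->a; bba->

  | bab
  | bbabaabba => baabba => abba => a
  | bbabbabbb => bbabbb => bbb
  | aabab => bbab => b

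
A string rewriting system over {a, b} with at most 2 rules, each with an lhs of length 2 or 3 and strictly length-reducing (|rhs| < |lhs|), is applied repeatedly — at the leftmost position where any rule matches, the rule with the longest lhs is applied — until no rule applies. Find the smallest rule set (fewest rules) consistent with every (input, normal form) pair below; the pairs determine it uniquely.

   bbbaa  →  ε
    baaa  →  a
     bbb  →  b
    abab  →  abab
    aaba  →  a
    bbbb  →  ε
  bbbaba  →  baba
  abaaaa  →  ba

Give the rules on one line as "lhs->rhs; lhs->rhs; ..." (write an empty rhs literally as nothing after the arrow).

  | bbbaa => baa => bb => ε
  | baaa => bba => a
  | bbb => b
  | abab

aa->b; bb->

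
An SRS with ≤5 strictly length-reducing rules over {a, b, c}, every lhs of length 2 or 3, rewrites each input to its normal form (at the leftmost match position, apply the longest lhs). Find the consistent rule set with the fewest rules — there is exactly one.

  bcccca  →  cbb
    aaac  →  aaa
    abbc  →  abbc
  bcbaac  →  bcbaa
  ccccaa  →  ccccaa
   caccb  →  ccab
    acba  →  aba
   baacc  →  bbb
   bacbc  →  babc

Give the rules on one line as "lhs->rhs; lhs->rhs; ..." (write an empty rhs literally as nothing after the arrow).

  | bcccca => accca => caca => cbb
  | aaac => aaa
  | abbc
  | bcbaac => bcbaa

ac->a; aca->bb; acc->ca; bcc->ac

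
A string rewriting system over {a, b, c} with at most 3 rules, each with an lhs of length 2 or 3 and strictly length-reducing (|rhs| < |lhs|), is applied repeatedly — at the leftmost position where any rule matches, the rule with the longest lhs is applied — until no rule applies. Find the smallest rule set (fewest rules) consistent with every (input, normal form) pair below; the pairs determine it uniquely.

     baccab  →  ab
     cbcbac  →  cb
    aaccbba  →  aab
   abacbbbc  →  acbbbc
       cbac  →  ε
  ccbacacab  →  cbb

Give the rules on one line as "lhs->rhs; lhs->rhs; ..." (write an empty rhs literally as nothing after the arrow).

  | baccab => ccab => ab
  | cbcbac => cbcc => cb
  | aaccbba => aabba => aab
  | abacbbbc => acbbbc

aca->b; ba->; cc->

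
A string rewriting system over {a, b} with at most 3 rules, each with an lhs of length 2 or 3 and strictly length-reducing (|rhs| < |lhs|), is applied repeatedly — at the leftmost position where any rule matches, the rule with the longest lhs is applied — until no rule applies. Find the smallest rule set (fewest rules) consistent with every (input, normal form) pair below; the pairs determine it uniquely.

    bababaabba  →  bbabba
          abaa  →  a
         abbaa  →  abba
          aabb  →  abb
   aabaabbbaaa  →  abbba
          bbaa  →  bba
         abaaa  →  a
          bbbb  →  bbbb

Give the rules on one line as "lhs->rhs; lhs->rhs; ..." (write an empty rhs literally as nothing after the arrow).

aa->a; aba->

  | bababaabba => bbaabba => bbabba
  | abaa => a
  | abbaa => abba
  | aabb => abb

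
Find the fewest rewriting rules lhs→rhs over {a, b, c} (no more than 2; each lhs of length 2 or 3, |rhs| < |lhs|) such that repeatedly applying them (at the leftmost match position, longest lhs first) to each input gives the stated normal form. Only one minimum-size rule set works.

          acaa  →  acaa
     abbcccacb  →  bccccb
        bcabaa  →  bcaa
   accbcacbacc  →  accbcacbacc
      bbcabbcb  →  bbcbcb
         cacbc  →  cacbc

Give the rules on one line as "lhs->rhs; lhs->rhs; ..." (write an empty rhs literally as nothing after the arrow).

  | acaa
  | abbcccacb => bcccacb => bccccb
  | bcabaa => bcaa
  | accbcacbacc

ab->; cca->cc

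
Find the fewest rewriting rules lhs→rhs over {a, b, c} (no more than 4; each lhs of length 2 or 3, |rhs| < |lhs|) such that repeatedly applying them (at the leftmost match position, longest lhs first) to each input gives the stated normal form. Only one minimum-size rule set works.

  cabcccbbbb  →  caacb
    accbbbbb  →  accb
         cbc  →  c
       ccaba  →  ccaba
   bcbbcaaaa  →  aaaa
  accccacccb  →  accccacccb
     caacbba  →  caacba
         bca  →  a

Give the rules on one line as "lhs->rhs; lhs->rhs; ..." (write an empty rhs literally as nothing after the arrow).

  | cabcccbbbb => caacbbbb => caacbbb => caacbb => caacb
  | accbbbbb => accbbbb => accbbb => accbb => accb
  | cbc => c
  | ccaba

bb->b; bc->; bcc->a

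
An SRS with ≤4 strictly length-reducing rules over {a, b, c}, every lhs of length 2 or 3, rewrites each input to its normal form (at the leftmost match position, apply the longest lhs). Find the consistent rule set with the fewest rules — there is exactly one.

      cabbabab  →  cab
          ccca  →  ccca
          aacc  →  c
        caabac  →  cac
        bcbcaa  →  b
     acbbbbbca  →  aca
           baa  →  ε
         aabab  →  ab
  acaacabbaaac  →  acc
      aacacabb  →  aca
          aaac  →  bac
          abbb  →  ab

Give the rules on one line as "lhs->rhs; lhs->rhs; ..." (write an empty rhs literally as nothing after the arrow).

  | cabbabab => caabab => cbbab => cab
  | ccca
  | aacc => bcc => c
  | caabac => cbbac => cac

aa->b; bb->; bc->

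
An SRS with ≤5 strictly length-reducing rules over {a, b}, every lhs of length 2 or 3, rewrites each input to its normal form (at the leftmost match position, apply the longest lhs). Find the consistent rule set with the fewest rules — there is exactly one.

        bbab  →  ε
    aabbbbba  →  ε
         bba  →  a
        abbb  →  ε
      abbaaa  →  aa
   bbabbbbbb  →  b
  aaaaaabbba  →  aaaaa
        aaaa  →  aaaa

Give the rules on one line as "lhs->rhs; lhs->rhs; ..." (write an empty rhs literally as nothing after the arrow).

  | bbab => ab => ε
  | aabbbbba => abbbba => bbba => ba => ε
  | bba => a
  | abbb => bb => ε

ab->; aba->aa; ba->; bb->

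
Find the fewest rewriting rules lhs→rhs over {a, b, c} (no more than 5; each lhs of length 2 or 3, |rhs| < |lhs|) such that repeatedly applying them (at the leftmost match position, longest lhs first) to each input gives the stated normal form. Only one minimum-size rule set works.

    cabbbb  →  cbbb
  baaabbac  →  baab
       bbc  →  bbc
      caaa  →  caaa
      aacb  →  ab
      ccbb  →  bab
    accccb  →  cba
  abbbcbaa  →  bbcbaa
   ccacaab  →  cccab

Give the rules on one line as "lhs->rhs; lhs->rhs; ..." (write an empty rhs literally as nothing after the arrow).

abb->b; ac->; aca->c; ccb->ba

  | cabbbb => cbbb
  | baaabbac => baabac => baab
  | bbc
  | caaa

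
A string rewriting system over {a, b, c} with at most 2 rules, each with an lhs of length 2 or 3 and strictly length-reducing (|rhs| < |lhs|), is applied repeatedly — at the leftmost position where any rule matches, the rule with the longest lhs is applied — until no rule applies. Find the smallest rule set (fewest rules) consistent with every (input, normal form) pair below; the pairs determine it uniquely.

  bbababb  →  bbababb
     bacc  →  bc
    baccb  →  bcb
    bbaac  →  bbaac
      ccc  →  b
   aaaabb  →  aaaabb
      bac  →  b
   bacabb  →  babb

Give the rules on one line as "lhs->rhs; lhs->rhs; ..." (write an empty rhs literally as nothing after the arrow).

bac->b; ccc->b

  | bbababb
  | bacc => bc
  | baccb => bcb
  | bbaac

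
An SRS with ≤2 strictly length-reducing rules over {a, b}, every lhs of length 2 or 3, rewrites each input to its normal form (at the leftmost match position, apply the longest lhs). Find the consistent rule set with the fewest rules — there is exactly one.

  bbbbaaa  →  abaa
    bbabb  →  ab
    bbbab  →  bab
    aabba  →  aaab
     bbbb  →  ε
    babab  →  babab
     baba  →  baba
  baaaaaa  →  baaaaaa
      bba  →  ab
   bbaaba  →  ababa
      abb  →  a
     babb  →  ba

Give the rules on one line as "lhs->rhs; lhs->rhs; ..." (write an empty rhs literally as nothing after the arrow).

bb->; bba->ab

  | bbbbaaa => bbaaa => abaa
  | bbabb => abbb => ab
  | bbbab => bab
  | aabba => aaab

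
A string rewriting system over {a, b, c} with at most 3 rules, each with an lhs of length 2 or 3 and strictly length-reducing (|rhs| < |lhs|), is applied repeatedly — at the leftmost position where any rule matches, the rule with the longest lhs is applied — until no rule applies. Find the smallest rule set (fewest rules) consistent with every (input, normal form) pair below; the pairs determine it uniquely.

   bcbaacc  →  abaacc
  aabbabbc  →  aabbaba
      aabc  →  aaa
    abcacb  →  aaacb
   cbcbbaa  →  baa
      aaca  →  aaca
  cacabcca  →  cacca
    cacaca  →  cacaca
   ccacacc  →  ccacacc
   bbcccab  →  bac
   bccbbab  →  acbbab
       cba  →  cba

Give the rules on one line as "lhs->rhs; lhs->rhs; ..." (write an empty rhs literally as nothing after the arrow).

bc->a; cab->

  | bcbaacc => abaacc
  | aabbabbc => aabbaba
  | aabc => aaa
  | abcacb => aaacb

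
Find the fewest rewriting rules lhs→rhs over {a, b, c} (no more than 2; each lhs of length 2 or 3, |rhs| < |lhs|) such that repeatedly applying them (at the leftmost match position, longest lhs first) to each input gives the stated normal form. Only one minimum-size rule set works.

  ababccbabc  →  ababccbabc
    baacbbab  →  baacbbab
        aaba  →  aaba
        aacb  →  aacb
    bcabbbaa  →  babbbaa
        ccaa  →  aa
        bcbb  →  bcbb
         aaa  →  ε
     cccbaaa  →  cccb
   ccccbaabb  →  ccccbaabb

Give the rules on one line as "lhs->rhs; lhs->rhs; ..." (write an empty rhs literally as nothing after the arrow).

  | ababccbabc
  | baacbbab
  | aaba
  | aacb

aaa->; ca->a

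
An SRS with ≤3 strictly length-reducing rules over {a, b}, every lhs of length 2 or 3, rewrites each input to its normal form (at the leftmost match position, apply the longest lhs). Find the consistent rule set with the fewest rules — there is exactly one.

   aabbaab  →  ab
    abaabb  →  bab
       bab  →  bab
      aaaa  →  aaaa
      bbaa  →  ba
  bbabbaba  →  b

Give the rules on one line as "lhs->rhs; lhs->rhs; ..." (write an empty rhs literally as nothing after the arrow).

  | aabbaab => aabab => abb => ab
  | abaabb => babb => bab
  | bab
  | aaaa

aba->b; bb->b; bba->b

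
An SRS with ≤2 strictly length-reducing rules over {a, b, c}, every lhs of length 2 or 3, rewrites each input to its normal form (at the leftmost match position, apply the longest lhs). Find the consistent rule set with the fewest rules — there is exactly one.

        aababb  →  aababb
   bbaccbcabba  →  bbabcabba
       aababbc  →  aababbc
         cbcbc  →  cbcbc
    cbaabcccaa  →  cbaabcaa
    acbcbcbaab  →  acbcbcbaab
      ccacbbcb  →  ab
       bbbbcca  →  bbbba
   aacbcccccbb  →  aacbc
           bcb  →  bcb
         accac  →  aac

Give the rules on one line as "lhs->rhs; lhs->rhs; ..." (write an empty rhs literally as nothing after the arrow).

cbb->c; cc->

  | aababb
  | bbaccbcabba => bbabcabba
  | aababbc
  | cbcbc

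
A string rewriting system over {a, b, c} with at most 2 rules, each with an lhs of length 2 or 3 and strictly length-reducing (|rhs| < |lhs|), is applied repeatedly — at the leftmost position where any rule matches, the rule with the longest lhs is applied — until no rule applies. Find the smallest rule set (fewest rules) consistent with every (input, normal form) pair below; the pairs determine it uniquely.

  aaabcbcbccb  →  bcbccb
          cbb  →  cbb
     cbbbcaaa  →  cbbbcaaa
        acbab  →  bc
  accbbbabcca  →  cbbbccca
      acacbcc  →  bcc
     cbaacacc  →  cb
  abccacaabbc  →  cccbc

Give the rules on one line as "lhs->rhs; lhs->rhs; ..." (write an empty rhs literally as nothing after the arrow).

ab->c; ac->

  | aaabcbcbccb => aaccbcbccb => acbcbccb => bcbccb
  | cbb
  | cbbbcaaa
  | acbab => bab => bc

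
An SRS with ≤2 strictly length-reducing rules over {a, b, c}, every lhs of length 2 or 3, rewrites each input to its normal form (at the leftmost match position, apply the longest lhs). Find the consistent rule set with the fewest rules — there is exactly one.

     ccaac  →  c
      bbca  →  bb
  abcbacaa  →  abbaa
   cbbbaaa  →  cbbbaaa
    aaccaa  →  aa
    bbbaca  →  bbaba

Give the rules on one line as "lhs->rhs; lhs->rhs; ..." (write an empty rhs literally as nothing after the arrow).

bac->ab; ca->

  | ccaac => cac => c
  | bbca => bb
  | abcbacaa => abcabaa => abbaa
  | cbbbaaa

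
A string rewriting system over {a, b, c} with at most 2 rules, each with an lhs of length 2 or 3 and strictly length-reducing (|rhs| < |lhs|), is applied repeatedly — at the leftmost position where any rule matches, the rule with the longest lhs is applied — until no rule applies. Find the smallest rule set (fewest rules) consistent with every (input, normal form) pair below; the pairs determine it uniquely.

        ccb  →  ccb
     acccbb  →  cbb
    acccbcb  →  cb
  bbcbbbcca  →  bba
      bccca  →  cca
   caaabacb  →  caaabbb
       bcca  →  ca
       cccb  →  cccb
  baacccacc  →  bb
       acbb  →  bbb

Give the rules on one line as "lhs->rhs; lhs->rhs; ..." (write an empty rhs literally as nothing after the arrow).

ac->b; bc->

  | ccb
  | acccbb => bccbb => cbb
  | acccbcb => bccbcb => cbcb => cb
  | bbcbbbcca => bbbbcca => bbbca => bba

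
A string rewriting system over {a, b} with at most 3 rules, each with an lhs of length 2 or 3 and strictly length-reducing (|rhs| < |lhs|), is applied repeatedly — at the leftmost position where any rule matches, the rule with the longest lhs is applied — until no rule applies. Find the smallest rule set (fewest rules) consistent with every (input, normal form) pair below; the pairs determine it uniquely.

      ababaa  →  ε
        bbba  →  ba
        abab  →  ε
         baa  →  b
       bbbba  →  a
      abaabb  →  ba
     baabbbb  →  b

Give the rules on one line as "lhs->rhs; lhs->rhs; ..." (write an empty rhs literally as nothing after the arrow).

aa->; aba->b; bb->

  | ababaa => bbaa => aa => ε
  | bbba => ba
  | abab => bb => ε
  | baa => b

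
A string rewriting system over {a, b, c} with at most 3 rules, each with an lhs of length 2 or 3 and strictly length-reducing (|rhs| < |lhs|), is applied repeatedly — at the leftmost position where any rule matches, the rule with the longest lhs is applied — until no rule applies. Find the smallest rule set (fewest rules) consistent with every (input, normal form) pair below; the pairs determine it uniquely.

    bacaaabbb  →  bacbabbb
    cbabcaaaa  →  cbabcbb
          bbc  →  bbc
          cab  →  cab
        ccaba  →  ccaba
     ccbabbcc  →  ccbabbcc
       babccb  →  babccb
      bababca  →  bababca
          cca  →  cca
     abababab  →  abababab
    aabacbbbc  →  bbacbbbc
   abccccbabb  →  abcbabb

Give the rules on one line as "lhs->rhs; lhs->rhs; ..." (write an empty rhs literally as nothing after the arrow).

aa->b; ccc->

  | bacaaabbb => bacbabbb
  | cbabcaaaa => cbabcbaa => cbabcbb
  | bbc
  | cab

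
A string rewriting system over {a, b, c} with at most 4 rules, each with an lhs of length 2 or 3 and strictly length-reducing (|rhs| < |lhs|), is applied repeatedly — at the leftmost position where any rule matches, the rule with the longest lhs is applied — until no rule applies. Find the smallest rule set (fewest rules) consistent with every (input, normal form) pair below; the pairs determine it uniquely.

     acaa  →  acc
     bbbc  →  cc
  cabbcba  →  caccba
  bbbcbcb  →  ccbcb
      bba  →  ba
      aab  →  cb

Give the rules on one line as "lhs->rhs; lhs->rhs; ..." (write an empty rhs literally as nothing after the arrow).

aa->c; bb->b; bbc->cc

  | acaa => acc
  | bbbc => bbc => cc
  | cabbcba => caccba
  | bbbcbcb => bbcbcb => ccbcb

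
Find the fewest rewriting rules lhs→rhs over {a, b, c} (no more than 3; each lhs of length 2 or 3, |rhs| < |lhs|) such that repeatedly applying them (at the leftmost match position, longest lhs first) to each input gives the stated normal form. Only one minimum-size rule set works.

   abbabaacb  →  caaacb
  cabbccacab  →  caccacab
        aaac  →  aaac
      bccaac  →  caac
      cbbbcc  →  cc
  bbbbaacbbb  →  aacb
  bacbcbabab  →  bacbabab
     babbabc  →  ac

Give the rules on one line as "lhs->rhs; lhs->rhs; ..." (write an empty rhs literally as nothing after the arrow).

  | abbabaacb => aabaacb => caaacb
  | cabbccacab => caccacab
  | aaac
  | bccaac => caac

aab->ca; bb->; bc->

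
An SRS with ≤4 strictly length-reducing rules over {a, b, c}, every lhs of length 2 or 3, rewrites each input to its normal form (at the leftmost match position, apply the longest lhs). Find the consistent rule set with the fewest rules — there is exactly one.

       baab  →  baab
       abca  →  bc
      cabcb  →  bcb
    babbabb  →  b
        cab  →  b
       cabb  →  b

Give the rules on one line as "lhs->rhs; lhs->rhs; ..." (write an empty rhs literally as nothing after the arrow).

abb->bc; bb->b; ca->b

  | baab
  | abca => abb => bc
  | cabcb => bbcb => bcb
  | babbabb => bbcabb => bcabb => bbbb => bbb => bb => b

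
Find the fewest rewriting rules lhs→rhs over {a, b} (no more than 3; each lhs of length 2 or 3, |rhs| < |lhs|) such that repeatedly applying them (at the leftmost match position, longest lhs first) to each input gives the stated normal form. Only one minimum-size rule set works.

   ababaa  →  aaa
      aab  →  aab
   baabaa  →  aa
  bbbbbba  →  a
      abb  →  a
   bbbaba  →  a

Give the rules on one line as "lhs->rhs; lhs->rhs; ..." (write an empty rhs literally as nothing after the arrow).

  | ababaa => abbaa => aaa
  | aab
  | baabaa => babaa => bbaa => aa
  | bbbbbba => bbbba => bba => a

ba->b; bb->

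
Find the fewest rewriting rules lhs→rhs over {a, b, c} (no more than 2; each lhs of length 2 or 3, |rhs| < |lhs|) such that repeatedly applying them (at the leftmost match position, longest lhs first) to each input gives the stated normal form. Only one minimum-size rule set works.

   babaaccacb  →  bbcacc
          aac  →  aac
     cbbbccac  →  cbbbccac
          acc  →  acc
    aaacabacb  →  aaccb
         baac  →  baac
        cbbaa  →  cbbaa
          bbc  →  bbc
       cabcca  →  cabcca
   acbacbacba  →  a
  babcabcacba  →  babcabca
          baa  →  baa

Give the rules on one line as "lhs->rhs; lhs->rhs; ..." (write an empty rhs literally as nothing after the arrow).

  | babaaccacb => bbcaccacb => bbcacc
  | aac
  | cbbbccac
  | acc

aba->bc; acb->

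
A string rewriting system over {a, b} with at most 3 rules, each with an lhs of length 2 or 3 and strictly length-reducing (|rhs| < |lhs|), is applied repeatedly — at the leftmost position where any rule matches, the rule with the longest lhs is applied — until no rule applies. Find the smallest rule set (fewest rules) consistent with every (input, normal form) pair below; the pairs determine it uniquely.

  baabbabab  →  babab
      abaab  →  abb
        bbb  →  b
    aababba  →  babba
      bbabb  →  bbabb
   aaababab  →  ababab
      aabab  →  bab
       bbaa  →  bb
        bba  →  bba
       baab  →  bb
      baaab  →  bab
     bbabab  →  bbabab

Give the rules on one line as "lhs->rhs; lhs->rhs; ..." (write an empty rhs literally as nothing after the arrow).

aa->; bbb->b

  | baabbabab => bbbabab => babab
  | abaab => abb
  | bbb => b
  | aababba => babba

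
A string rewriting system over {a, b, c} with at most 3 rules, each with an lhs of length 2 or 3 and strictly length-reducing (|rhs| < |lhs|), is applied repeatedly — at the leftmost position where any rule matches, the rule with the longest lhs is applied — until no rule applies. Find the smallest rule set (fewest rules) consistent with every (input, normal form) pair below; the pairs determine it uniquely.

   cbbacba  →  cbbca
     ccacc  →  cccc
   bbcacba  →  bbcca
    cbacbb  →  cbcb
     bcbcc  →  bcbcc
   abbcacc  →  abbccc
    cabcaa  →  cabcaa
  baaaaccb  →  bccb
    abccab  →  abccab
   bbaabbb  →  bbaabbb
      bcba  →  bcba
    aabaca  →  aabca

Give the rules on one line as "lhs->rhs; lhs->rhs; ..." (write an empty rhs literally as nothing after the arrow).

  | cbbacba => cbbca
  | ccacc => cccc
  | bbcacba => bbcca
  | cbacbb => cbcb

ac->c; acb->c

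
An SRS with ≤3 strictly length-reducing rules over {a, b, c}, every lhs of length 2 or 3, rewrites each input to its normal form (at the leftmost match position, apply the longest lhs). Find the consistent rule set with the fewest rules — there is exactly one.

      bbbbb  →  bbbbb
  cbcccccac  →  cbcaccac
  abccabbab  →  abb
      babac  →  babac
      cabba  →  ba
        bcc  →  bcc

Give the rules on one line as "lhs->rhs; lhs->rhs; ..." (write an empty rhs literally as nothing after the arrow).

  | bbbbb
  | cbcccccac => cbcaccac
  | abccabbab => abcbab => abb
  | babac

cab->; cba->; ccc->ca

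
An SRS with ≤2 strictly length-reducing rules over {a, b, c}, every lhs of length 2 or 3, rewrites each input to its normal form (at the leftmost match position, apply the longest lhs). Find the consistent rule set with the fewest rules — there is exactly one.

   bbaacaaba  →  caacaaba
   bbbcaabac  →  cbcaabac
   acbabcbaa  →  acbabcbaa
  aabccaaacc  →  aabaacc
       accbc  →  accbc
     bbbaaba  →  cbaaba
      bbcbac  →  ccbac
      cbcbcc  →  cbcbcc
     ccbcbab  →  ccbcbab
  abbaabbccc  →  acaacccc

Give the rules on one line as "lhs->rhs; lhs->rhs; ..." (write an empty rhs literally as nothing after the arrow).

bb->c; cca->

  | bbaacaaba => caacaaba
  | bbbcaabac => cbcaabac
  | acbabcbaa
  | aabccaaacc => aabaacc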